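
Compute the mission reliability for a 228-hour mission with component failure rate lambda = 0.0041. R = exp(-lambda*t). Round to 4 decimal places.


lambda = 0.0041
mission_time = 228
lambda * t = 0.0041 * 228 = 0.9348
R = exp(-0.9348)
R = 0.3927

0.3927


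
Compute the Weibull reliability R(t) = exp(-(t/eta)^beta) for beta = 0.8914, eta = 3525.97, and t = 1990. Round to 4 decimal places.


beta = 0.8914, eta = 3525.97, t = 1990
t/eta = 1990 / 3525.97 = 0.5644
(t/eta)^beta = 0.5644^0.8914 = 0.6006
R(t) = exp(-0.6006)
R(t) = 0.5485

0.5485


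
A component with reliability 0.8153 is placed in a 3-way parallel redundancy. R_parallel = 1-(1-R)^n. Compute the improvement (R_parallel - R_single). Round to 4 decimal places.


R_single = 0.8153, n = 3
1 - R_single = 0.1847
(1 - R_single)^n = 0.1847^3 = 0.0063
R_parallel = 1 - 0.0063 = 0.9937
Improvement = 0.9937 - 0.8153
Improvement = 0.1784

0.1784


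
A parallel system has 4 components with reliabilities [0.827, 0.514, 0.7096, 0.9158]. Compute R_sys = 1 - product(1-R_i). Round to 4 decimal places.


Components: [0.827, 0.514, 0.7096, 0.9158]
(1 - 0.827) = 0.173, running product = 0.173
(1 - 0.514) = 0.486, running product = 0.0841
(1 - 0.7096) = 0.2904, running product = 0.0244
(1 - 0.9158) = 0.0842, running product = 0.0021
Product of (1-R_i) = 0.0021
R_sys = 1 - 0.0021 = 0.9979

0.9979


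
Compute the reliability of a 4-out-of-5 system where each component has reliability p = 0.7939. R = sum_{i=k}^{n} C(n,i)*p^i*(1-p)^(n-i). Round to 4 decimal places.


k = 4, n = 5, p = 0.7939
i=4: C(5,4)=5 * 0.7939^4 * 0.2061^1 = 0.4094
i=5: C(5,5)=1 * 0.7939^5 * 0.2061^0 = 0.3154
R = sum of terms = 0.7247

0.7247


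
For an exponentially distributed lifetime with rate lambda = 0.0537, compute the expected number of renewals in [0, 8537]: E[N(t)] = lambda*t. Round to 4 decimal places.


lambda = 0.0537
t = 8537
E[N(t)] = lambda * t
E[N(t)] = 0.0537 * 8537
E[N(t)] = 458.4369

458.4369


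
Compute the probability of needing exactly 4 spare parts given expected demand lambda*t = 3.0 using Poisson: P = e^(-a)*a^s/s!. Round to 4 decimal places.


a = 3.0, s = 4
e^(-a) = e^(-3.0) = 0.0498
a^s = 3.0^4 = 81.0
s! = 24
P = 0.0498 * 81.0 / 24
P = 0.168

0.168


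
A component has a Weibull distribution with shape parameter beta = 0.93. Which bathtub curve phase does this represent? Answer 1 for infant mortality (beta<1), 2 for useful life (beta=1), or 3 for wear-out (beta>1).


beta = 0.93
Compare beta to 1:
beta < 1 => infant mortality (phase 1)
beta = 1 => useful life (phase 2)
beta > 1 => wear-out (phase 3)
Since beta = 0.93, this is infant mortality (decreasing failure rate)
Phase = 1

1


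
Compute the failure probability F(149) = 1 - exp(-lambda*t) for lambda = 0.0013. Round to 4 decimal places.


lambda = 0.0013, t = 149
lambda * t = 0.1937
exp(-0.1937) = 0.8239
F(t) = 1 - 0.8239
F(t) = 0.1761

0.1761


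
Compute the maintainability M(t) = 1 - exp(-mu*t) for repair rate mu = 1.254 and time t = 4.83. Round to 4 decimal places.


mu = 1.254, t = 4.83
mu * t = 1.254 * 4.83 = 6.0568
exp(-6.0568) = 0.0023
M(t) = 1 - 0.0023
M(t) = 0.9977

0.9977


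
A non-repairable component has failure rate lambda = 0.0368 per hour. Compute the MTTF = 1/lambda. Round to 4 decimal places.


lambda = 0.0368
MTTF = 1 / 0.0368
MTTF = 27.1739

27.1739


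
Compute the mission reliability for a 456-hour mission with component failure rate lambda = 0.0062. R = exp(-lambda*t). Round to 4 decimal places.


lambda = 0.0062
mission_time = 456
lambda * t = 0.0062 * 456 = 2.8272
R = exp(-2.8272)
R = 0.0592

0.0592


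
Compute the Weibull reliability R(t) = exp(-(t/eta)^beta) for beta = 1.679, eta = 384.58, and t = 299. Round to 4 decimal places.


beta = 1.679, eta = 384.58, t = 299
t/eta = 299 / 384.58 = 0.7775
(t/eta)^beta = 0.7775^1.679 = 0.6553
R(t) = exp(-0.6553)
R(t) = 0.5193

0.5193


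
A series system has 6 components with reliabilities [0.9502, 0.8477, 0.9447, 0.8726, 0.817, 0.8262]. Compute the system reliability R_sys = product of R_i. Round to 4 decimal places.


Components: [0.9502, 0.8477, 0.9447, 0.8726, 0.817, 0.8262]
After component 1 (R=0.9502): product = 0.9502
After component 2 (R=0.8477): product = 0.8055
After component 3 (R=0.9447): product = 0.7609
After component 4 (R=0.8726): product = 0.664
After component 5 (R=0.817): product = 0.5425
After component 6 (R=0.8262): product = 0.4482
R_sys = 0.4482

0.4482


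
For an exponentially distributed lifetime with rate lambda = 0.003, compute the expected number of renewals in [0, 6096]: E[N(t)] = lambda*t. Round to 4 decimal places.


lambda = 0.003
t = 6096
E[N(t)] = lambda * t
E[N(t)] = 0.003 * 6096
E[N(t)] = 18.288

18.288


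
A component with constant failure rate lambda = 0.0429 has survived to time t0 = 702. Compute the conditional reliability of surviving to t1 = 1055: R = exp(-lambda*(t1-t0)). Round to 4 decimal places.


lambda = 0.0429
t0 = 702, t1 = 1055
t1 - t0 = 353
lambda * (t1-t0) = 0.0429 * 353 = 15.1437
R = exp(-15.1437)
R = 0.0

0.0


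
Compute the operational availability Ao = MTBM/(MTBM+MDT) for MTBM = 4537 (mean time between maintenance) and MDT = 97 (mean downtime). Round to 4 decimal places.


MTBM = 4537
MDT = 97
MTBM + MDT = 4634
Ao = 4537 / 4634
Ao = 0.9791

0.9791


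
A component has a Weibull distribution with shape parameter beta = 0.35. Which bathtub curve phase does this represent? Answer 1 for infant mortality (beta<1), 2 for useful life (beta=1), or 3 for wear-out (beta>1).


beta = 0.35
Compare beta to 1:
beta < 1 => infant mortality (phase 1)
beta = 1 => useful life (phase 2)
beta > 1 => wear-out (phase 3)
Since beta = 0.35, this is infant mortality (decreasing failure rate)
Phase = 1

1


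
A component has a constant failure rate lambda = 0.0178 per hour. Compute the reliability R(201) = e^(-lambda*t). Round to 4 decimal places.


lambda = 0.0178
t = 201
lambda * t = 3.5778
R(t) = e^(-3.5778)
R(t) = 0.0279

0.0279


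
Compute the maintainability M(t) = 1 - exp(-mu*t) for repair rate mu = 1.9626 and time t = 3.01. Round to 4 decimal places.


mu = 1.9626, t = 3.01
mu * t = 1.9626 * 3.01 = 5.9074
exp(-5.9074) = 0.0027
M(t) = 1 - 0.0027
M(t) = 0.9973

0.9973


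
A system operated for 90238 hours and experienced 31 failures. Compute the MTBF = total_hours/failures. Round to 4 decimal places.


total_hours = 90238
failures = 31
MTBF = 90238 / 31
MTBF = 2910.9032

2910.9032


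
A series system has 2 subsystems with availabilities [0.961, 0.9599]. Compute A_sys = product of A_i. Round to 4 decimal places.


Subsystems: [0.961, 0.9599]
After subsystem 1 (A=0.961): product = 0.961
After subsystem 2 (A=0.9599): product = 0.9225
A_sys = 0.9225

0.9225


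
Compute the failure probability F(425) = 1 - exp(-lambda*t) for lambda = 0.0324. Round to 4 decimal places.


lambda = 0.0324, t = 425
lambda * t = 13.77
exp(-13.77) = 0.0
F(t) = 1 - 0.0
F(t) = 1.0

1.0


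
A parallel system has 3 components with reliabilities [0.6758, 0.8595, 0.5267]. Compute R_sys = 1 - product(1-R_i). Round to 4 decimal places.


Components: [0.6758, 0.8595, 0.5267]
(1 - 0.6758) = 0.3242, running product = 0.3242
(1 - 0.8595) = 0.1405, running product = 0.0456
(1 - 0.5267) = 0.4733, running product = 0.0216
Product of (1-R_i) = 0.0216
R_sys = 1 - 0.0216 = 0.9784

0.9784


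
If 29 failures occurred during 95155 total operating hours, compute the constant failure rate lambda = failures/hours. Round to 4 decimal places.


failures = 29
total_hours = 95155
lambda = 29 / 95155
lambda = 0.0003

0.0003


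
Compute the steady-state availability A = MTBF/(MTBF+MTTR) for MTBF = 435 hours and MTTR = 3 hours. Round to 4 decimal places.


MTBF = 435
MTTR = 3
MTBF + MTTR = 438
A = 435 / 438
A = 0.9932

0.9932


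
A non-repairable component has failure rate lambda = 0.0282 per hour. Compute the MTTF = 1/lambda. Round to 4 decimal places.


lambda = 0.0282
MTTF = 1 / 0.0282
MTTF = 35.461

35.461


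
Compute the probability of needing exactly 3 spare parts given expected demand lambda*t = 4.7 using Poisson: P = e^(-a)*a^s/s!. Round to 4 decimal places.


a = 4.7, s = 3
e^(-a) = e^(-4.7) = 0.0091
a^s = 4.7^3 = 103.823
s! = 6
P = 0.0091 * 103.823 / 6
P = 0.1574

0.1574


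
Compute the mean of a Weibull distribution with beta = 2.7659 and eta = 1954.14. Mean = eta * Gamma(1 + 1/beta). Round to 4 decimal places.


beta = 2.7659, eta = 1954.14
1/beta = 0.3615
1 + 1/beta = 1.3615
Gamma(1.3615) = 0.89
Mean = 1954.14 * 0.89
Mean = 1739.2699

1739.2699


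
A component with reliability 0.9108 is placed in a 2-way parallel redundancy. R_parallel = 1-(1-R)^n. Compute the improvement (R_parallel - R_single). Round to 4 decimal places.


R_single = 0.9108, n = 2
1 - R_single = 0.0892
(1 - R_single)^n = 0.0892^2 = 0.008
R_parallel = 1 - 0.008 = 0.992
Improvement = 0.992 - 0.9108
Improvement = 0.0812

0.0812


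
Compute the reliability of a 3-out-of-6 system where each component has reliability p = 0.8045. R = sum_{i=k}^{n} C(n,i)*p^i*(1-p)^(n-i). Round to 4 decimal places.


k = 3, n = 6, p = 0.8045
i=3: C(6,3)=20 * 0.8045^3 * 0.1955^3 = 0.0778
i=4: C(6,4)=15 * 0.8045^4 * 0.1955^2 = 0.2402
i=5: C(6,5)=6 * 0.8045^5 * 0.1955^1 = 0.3953
i=6: C(6,6)=1 * 0.8045^6 * 0.1955^0 = 0.2711
R = sum of terms = 0.9844

0.9844


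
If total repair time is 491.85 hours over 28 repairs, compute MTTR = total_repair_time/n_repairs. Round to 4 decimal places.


total_repair_time = 491.85
n_repairs = 28
MTTR = 491.85 / 28
MTTR = 17.5661

17.5661


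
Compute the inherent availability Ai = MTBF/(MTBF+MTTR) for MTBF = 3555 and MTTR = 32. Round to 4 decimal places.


MTBF = 3555
MTTR = 32
MTBF + MTTR = 3587
Ai = 3555 / 3587
Ai = 0.9911

0.9911


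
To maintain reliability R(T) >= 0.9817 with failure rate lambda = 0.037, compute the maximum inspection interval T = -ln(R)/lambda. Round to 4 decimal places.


R_target = 0.9817
lambda = 0.037
-ln(0.9817) = 0.0185
T = 0.0185 / 0.037
T = 0.4992

0.4992


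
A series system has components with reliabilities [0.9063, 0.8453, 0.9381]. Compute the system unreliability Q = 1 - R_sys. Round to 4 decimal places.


Components: [0.9063, 0.8453, 0.9381]
After component 1: product = 0.9063
After component 2: product = 0.7661
After component 3: product = 0.7187
R_sys = 0.7187
Q = 1 - 0.7187 = 0.2813

0.2813


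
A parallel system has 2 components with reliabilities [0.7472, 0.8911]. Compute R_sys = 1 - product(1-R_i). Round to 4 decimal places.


Components: [0.7472, 0.8911]
(1 - 0.7472) = 0.2528, running product = 0.2528
(1 - 0.8911) = 0.1089, running product = 0.0275
Product of (1-R_i) = 0.0275
R_sys = 1 - 0.0275 = 0.9725

0.9725


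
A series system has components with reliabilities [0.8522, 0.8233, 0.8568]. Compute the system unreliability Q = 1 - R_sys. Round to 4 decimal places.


Components: [0.8522, 0.8233, 0.8568]
After component 1: product = 0.8522
After component 2: product = 0.7016
After component 3: product = 0.6011
R_sys = 0.6011
Q = 1 - 0.6011 = 0.3989

0.3989


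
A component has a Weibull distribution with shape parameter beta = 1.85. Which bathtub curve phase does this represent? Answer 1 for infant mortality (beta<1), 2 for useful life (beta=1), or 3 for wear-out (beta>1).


beta = 1.85
Compare beta to 1:
beta < 1 => infant mortality (phase 1)
beta = 1 => useful life (phase 2)
beta > 1 => wear-out (phase 3)
Since beta = 1.85, this is wear-out (increasing failure rate)
Phase = 3

3


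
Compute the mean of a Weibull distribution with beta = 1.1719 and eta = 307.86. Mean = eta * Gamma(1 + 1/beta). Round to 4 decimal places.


beta = 1.1719, eta = 307.86
1/beta = 0.8533
1 + 1/beta = 1.8533
Gamma(1.8533) = 0.9466
Mean = 307.86 * 0.9466
Mean = 291.4271

291.4271


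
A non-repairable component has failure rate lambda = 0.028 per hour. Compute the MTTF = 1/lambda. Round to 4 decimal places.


lambda = 0.028
MTTF = 1 / 0.028
MTTF = 35.7143

35.7143


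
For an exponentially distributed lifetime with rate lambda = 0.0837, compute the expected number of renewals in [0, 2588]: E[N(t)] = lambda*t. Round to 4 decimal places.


lambda = 0.0837
t = 2588
E[N(t)] = lambda * t
E[N(t)] = 0.0837 * 2588
E[N(t)] = 216.6156

216.6156


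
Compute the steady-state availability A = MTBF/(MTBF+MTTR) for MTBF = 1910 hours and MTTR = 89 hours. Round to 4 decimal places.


MTBF = 1910
MTTR = 89
MTBF + MTTR = 1999
A = 1910 / 1999
A = 0.9555

0.9555


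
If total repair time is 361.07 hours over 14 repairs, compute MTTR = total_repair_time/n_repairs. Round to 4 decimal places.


total_repair_time = 361.07
n_repairs = 14
MTTR = 361.07 / 14
MTTR = 25.7907

25.7907


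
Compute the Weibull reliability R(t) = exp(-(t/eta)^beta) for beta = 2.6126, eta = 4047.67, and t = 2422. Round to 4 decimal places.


beta = 2.6126, eta = 4047.67, t = 2422
t/eta = 2422 / 4047.67 = 0.5984
(t/eta)^beta = 0.5984^2.6126 = 0.2614
R(t) = exp(-0.2614)
R(t) = 0.77

0.77


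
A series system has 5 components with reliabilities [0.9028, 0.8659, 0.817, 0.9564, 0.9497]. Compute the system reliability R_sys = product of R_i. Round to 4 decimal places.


Components: [0.9028, 0.8659, 0.817, 0.9564, 0.9497]
After component 1 (R=0.9028): product = 0.9028
After component 2 (R=0.8659): product = 0.7817
After component 3 (R=0.817): product = 0.6387
After component 4 (R=0.9564): product = 0.6108
After component 5 (R=0.9497): product = 0.5801
R_sys = 0.5801

0.5801


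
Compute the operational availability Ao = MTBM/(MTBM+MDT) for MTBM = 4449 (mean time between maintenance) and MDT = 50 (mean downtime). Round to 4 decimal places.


MTBM = 4449
MDT = 50
MTBM + MDT = 4499
Ao = 4449 / 4499
Ao = 0.9889

0.9889


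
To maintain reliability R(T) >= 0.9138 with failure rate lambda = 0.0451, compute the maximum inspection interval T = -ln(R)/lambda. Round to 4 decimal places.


R_target = 0.9138
lambda = 0.0451
-ln(0.9138) = 0.0901
T = 0.0901 / 0.0451
T = 1.9987

1.9987


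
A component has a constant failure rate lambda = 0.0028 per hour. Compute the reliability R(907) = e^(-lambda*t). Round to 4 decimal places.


lambda = 0.0028
t = 907
lambda * t = 2.5396
R(t) = e^(-2.5396)
R(t) = 0.0789

0.0789


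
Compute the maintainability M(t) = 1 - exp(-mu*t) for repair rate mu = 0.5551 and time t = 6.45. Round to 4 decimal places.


mu = 0.5551, t = 6.45
mu * t = 0.5551 * 6.45 = 3.5804
exp(-3.5804) = 0.0279
M(t) = 1 - 0.0279
M(t) = 0.9721

0.9721


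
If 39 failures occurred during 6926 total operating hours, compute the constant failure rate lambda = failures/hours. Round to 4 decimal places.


failures = 39
total_hours = 6926
lambda = 39 / 6926
lambda = 0.0056

0.0056


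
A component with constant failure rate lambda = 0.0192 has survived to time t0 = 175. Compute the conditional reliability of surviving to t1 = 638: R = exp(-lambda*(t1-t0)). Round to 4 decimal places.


lambda = 0.0192
t0 = 175, t1 = 638
t1 - t0 = 463
lambda * (t1-t0) = 0.0192 * 463 = 8.8896
R = exp(-8.8896)
R = 0.0001

0.0001


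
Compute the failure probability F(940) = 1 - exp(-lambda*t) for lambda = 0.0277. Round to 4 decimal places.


lambda = 0.0277, t = 940
lambda * t = 26.038
exp(-26.038) = 0.0
F(t) = 1 - 0.0
F(t) = 1.0

1.0


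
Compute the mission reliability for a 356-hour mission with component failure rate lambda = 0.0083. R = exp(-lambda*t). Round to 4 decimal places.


lambda = 0.0083
mission_time = 356
lambda * t = 0.0083 * 356 = 2.9548
R = exp(-2.9548)
R = 0.0521

0.0521


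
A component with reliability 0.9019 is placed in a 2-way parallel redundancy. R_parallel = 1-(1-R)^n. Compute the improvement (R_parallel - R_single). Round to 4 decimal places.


R_single = 0.9019, n = 2
1 - R_single = 0.0981
(1 - R_single)^n = 0.0981^2 = 0.0096
R_parallel = 1 - 0.0096 = 0.9904
Improvement = 0.9904 - 0.9019
Improvement = 0.0885

0.0885


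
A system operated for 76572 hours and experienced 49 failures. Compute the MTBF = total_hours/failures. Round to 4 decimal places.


total_hours = 76572
failures = 49
MTBF = 76572 / 49
MTBF = 1562.6939

1562.6939


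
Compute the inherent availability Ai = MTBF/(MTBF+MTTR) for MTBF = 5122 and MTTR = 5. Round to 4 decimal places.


MTBF = 5122
MTTR = 5
MTBF + MTTR = 5127
Ai = 5122 / 5127
Ai = 0.999

0.999


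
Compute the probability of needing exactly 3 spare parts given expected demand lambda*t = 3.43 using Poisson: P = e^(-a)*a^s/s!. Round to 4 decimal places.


a = 3.43, s = 3
e^(-a) = e^(-3.43) = 0.0324
a^s = 3.43^3 = 40.3536
s! = 6
P = 0.0324 * 40.3536 / 6
P = 0.2178

0.2178


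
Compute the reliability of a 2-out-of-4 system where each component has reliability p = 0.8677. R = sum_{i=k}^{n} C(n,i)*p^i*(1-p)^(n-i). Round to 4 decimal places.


k = 2, n = 4, p = 0.8677
i=2: C(4,2)=6 * 0.8677^2 * 0.1323^2 = 0.0791
i=3: C(4,3)=4 * 0.8677^3 * 0.1323^1 = 0.3457
i=4: C(4,4)=1 * 0.8677^4 * 0.1323^0 = 0.5669
R = sum of terms = 0.9917

0.9917


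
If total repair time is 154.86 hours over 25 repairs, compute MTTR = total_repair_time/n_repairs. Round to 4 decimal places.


total_repair_time = 154.86
n_repairs = 25
MTTR = 154.86 / 25
MTTR = 6.1944

6.1944


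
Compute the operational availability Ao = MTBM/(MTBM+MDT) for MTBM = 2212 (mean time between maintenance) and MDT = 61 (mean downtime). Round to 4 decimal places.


MTBM = 2212
MDT = 61
MTBM + MDT = 2273
Ao = 2212 / 2273
Ao = 0.9732

0.9732


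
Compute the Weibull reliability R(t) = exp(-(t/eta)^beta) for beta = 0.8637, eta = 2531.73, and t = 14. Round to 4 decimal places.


beta = 0.8637, eta = 2531.73, t = 14
t/eta = 14 / 2531.73 = 0.0055
(t/eta)^beta = 0.0055^0.8637 = 0.0112
R(t) = exp(-0.0112)
R(t) = 0.9888

0.9888


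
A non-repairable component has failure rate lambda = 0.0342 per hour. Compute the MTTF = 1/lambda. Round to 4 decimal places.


lambda = 0.0342
MTTF = 1 / 0.0342
MTTF = 29.2398

29.2398


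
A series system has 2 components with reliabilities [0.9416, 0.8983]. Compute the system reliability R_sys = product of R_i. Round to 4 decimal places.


Components: [0.9416, 0.8983]
After component 1 (R=0.9416): product = 0.9416
After component 2 (R=0.8983): product = 0.8458
R_sys = 0.8458

0.8458


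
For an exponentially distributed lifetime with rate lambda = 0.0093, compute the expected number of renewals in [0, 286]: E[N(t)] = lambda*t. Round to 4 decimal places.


lambda = 0.0093
t = 286
E[N(t)] = lambda * t
E[N(t)] = 0.0093 * 286
E[N(t)] = 2.6598

2.6598


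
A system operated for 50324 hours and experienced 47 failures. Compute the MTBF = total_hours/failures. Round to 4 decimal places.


total_hours = 50324
failures = 47
MTBF = 50324 / 47
MTBF = 1070.7234

1070.7234


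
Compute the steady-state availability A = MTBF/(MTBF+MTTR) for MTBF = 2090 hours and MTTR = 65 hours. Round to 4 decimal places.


MTBF = 2090
MTTR = 65
MTBF + MTTR = 2155
A = 2090 / 2155
A = 0.9698

0.9698


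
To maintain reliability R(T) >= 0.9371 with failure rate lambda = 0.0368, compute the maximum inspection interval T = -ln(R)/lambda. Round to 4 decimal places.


R_target = 0.9371
lambda = 0.0368
-ln(0.9371) = 0.065
T = 0.065 / 0.0368
T = 1.7654

1.7654


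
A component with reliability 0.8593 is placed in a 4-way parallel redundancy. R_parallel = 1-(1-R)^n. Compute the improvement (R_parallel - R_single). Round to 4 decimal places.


R_single = 0.8593, n = 4
1 - R_single = 0.1407
(1 - R_single)^n = 0.1407^4 = 0.0004
R_parallel = 1 - 0.0004 = 0.9996
Improvement = 0.9996 - 0.8593
Improvement = 0.1403

0.1403


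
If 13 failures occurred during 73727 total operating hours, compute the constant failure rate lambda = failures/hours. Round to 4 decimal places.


failures = 13
total_hours = 73727
lambda = 13 / 73727
lambda = 0.0002

0.0002


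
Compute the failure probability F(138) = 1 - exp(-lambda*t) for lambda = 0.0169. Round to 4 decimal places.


lambda = 0.0169, t = 138
lambda * t = 2.3322
exp(-2.3322) = 0.0971
F(t) = 1 - 0.0971
F(t) = 0.9029

0.9029


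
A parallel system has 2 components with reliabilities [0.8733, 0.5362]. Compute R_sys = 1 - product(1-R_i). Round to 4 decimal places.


Components: [0.8733, 0.5362]
(1 - 0.8733) = 0.1267, running product = 0.1267
(1 - 0.5362) = 0.4638, running product = 0.0588
Product of (1-R_i) = 0.0588
R_sys = 1 - 0.0588 = 0.9412

0.9412


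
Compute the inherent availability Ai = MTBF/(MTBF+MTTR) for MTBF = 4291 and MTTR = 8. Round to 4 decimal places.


MTBF = 4291
MTTR = 8
MTBF + MTTR = 4299
Ai = 4291 / 4299
Ai = 0.9981

0.9981


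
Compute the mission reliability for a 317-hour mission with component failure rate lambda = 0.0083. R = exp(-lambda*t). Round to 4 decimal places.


lambda = 0.0083
mission_time = 317
lambda * t = 0.0083 * 317 = 2.6311
R = exp(-2.6311)
R = 0.072

0.072


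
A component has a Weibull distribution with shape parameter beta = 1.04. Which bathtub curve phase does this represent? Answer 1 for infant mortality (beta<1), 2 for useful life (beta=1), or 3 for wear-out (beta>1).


beta = 1.04
Compare beta to 1:
beta < 1 => infant mortality (phase 1)
beta = 1 => useful life (phase 2)
beta > 1 => wear-out (phase 3)
Since beta = 1.04, this is wear-out (increasing failure rate)
Phase = 3

3


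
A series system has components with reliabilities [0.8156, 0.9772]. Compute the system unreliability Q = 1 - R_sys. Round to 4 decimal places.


Components: [0.8156, 0.9772]
After component 1: product = 0.8156
After component 2: product = 0.797
R_sys = 0.797
Q = 1 - 0.797 = 0.203

0.203


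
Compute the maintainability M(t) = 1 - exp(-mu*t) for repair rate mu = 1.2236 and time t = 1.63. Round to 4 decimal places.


mu = 1.2236, t = 1.63
mu * t = 1.2236 * 1.63 = 1.9945
exp(-1.9945) = 0.1361
M(t) = 1 - 0.1361
M(t) = 0.8639

0.8639


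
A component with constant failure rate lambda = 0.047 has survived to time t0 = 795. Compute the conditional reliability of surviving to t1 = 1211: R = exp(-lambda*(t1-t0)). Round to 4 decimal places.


lambda = 0.047
t0 = 795, t1 = 1211
t1 - t0 = 416
lambda * (t1-t0) = 0.047 * 416 = 19.552
R = exp(-19.552)
R = 0.0

0.0


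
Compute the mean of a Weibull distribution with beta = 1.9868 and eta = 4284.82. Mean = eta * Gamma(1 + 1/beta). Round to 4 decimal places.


beta = 1.9868, eta = 4284.82
1/beta = 0.5033
1 + 1/beta = 1.5033
Gamma(1.5033) = 0.8863
Mean = 4284.82 * 0.8863
Mean = 3797.8028

3797.8028


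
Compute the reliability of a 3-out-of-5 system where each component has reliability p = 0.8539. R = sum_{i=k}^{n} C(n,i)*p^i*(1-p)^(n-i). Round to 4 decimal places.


k = 3, n = 5, p = 0.8539
i=3: C(5,3)=10 * 0.8539^3 * 0.1461^2 = 0.1329
i=4: C(5,4)=5 * 0.8539^4 * 0.1461^1 = 0.3884
i=5: C(5,5)=1 * 0.8539^5 * 0.1461^0 = 0.454
R = sum of terms = 0.9752

0.9752


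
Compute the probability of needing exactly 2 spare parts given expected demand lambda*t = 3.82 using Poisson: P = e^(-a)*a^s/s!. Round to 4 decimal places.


a = 3.82, s = 2
e^(-a) = e^(-3.82) = 0.0219
a^s = 3.82^2 = 14.5924
s! = 2
P = 0.0219 * 14.5924 / 2
P = 0.16

0.16


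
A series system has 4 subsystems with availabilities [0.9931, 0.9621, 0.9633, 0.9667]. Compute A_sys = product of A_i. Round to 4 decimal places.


Subsystems: [0.9931, 0.9621, 0.9633, 0.9667]
After subsystem 1 (A=0.9931): product = 0.9931
After subsystem 2 (A=0.9621): product = 0.9555
After subsystem 3 (A=0.9633): product = 0.9204
After subsystem 4 (A=0.9667): product = 0.8897
A_sys = 0.8897

0.8897


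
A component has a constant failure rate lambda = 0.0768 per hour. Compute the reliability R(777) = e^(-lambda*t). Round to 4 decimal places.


lambda = 0.0768
t = 777
lambda * t = 59.6736
R(t) = e^(-59.6736)
R(t) = 0.0

0.0


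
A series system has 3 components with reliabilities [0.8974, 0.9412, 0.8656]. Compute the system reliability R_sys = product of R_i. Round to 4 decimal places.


Components: [0.8974, 0.9412, 0.8656]
After component 1 (R=0.8974): product = 0.8974
After component 2 (R=0.9412): product = 0.8446
After component 3 (R=0.8656): product = 0.7311
R_sys = 0.7311

0.7311


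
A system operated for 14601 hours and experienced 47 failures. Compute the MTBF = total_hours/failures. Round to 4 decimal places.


total_hours = 14601
failures = 47
MTBF = 14601 / 47
MTBF = 310.6596

310.6596


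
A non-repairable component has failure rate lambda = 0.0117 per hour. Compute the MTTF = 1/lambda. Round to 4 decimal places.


lambda = 0.0117
MTTF = 1 / 0.0117
MTTF = 85.4701

85.4701


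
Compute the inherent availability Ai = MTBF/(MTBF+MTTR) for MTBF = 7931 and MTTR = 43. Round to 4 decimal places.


MTBF = 7931
MTTR = 43
MTBF + MTTR = 7974
Ai = 7931 / 7974
Ai = 0.9946

0.9946


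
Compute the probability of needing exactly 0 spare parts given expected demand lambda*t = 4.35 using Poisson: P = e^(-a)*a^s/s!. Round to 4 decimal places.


a = 4.35, s = 0
e^(-a) = e^(-4.35) = 0.0129
a^s = 4.35^0 = 1.0
s! = 1
P = 0.0129 * 1.0 / 1
P = 0.0129

0.0129


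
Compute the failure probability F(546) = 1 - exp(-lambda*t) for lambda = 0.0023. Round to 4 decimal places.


lambda = 0.0023, t = 546
lambda * t = 1.2558
exp(-1.2558) = 0.2848
F(t) = 1 - 0.2848
F(t) = 0.7152

0.7152


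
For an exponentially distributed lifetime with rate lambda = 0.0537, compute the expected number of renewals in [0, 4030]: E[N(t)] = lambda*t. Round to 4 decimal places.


lambda = 0.0537
t = 4030
E[N(t)] = lambda * t
E[N(t)] = 0.0537 * 4030
E[N(t)] = 216.411

216.411


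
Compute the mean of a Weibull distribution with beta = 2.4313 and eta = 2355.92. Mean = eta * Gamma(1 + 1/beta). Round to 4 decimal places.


beta = 2.4313, eta = 2355.92
1/beta = 0.4113
1 + 1/beta = 1.4113
Gamma(1.4113) = 0.8867
Mean = 2355.92 * 0.8867
Mean = 2089.0091

2089.0091


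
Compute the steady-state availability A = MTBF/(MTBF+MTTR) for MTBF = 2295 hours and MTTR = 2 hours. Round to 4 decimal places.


MTBF = 2295
MTTR = 2
MTBF + MTTR = 2297
A = 2295 / 2297
A = 0.9991

0.9991


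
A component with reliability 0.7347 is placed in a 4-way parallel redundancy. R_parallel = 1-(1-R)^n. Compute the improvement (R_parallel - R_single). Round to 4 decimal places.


R_single = 0.7347, n = 4
1 - R_single = 0.2653
(1 - R_single)^n = 0.2653^4 = 0.005
R_parallel = 1 - 0.005 = 0.995
Improvement = 0.995 - 0.7347
Improvement = 0.2603

0.2603


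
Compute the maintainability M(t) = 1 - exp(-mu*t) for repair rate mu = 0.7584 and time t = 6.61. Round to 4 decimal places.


mu = 0.7584, t = 6.61
mu * t = 0.7584 * 6.61 = 5.013
exp(-5.013) = 0.0067
M(t) = 1 - 0.0067
M(t) = 0.9933

0.9933


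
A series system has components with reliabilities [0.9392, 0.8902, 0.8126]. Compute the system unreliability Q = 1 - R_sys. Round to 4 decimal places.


Components: [0.9392, 0.8902, 0.8126]
After component 1: product = 0.9392
After component 2: product = 0.8361
After component 3: product = 0.6794
R_sys = 0.6794
Q = 1 - 0.6794 = 0.3206

0.3206


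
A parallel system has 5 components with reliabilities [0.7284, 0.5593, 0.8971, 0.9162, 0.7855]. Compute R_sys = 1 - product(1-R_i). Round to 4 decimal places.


Components: [0.7284, 0.5593, 0.8971, 0.9162, 0.7855]
(1 - 0.7284) = 0.2716, running product = 0.2716
(1 - 0.5593) = 0.4407, running product = 0.1197
(1 - 0.8971) = 0.1029, running product = 0.0123
(1 - 0.9162) = 0.0838, running product = 0.001
(1 - 0.7855) = 0.2145, running product = 0.0002
Product of (1-R_i) = 0.0002
R_sys = 1 - 0.0002 = 0.9998

0.9998


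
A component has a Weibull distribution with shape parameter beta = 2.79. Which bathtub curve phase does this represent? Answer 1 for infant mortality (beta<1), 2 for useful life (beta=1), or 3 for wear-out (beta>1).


beta = 2.79
Compare beta to 1:
beta < 1 => infant mortality (phase 1)
beta = 1 => useful life (phase 2)
beta > 1 => wear-out (phase 3)
Since beta = 2.79, this is wear-out (increasing failure rate)
Phase = 3

3


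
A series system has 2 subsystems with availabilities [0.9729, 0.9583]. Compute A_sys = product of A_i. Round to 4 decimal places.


Subsystems: [0.9729, 0.9583]
After subsystem 1 (A=0.9729): product = 0.9729
After subsystem 2 (A=0.9583): product = 0.9323
A_sys = 0.9323

0.9323


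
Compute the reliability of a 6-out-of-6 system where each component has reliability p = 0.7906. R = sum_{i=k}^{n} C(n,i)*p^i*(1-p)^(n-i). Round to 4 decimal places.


k = 6, n = 6, p = 0.7906
i=6: C(6,6)=1 * 0.7906^6 * 0.2094^0 = 0.2442
R = sum of terms = 0.2442

0.2442


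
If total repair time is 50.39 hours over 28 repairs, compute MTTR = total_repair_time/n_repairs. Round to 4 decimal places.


total_repair_time = 50.39
n_repairs = 28
MTTR = 50.39 / 28
MTTR = 1.7996

1.7996


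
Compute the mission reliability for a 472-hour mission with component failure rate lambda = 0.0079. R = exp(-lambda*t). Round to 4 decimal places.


lambda = 0.0079
mission_time = 472
lambda * t = 0.0079 * 472 = 3.7288
R = exp(-3.7288)
R = 0.024

0.024


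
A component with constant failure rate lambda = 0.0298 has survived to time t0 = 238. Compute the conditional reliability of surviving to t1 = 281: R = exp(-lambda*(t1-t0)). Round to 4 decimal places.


lambda = 0.0298
t0 = 238, t1 = 281
t1 - t0 = 43
lambda * (t1-t0) = 0.0298 * 43 = 1.2814
R = exp(-1.2814)
R = 0.2776

0.2776


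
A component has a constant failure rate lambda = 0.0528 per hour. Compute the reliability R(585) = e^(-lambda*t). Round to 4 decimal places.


lambda = 0.0528
t = 585
lambda * t = 30.888
R(t) = e^(-30.888)
R(t) = 0.0

0.0


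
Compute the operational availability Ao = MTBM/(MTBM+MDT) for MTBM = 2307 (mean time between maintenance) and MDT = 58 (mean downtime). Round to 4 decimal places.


MTBM = 2307
MDT = 58
MTBM + MDT = 2365
Ao = 2307 / 2365
Ao = 0.9755

0.9755


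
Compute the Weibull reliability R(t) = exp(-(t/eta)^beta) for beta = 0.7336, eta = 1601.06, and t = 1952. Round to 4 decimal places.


beta = 0.7336, eta = 1601.06, t = 1952
t/eta = 1952 / 1601.06 = 1.2192
(t/eta)^beta = 1.2192^0.7336 = 1.1565
R(t) = exp(-1.1565)
R(t) = 0.3146

0.3146


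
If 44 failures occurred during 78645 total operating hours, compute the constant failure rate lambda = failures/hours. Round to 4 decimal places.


failures = 44
total_hours = 78645
lambda = 44 / 78645
lambda = 0.0006

0.0006


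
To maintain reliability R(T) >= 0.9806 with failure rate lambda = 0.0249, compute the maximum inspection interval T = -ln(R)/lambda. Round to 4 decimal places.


R_target = 0.9806
lambda = 0.0249
-ln(0.9806) = 0.0196
T = 0.0196 / 0.0249
T = 0.7868

0.7868


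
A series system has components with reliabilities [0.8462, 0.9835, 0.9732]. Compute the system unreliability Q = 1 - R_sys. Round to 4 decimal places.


Components: [0.8462, 0.9835, 0.9732]
After component 1: product = 0.8462
After component 2: product = 0.8322
After component 3: product = 0.8099
R_sys = 0.8099
Q = 1 - 0.8099 = 0.1901

0.1901


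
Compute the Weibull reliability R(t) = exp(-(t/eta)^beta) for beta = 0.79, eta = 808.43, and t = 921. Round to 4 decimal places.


beta = 0.79, eta = 808.43, t = 921
t/eta = 921 / 808.43 = 1.1392
(t/eta)^beta = 1.1392^0.79 = 1.1085
R(t) = exp(-1.1085)
R(t) = 0.3301

0.3301


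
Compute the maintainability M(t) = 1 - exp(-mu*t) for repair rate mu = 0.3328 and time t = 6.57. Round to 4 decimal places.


mu = 0.3328, t = 6.57
mu * t = 0.3328 * 6.57 = 2.1865
exp(-2.1865) = 0.1123
M(t) = 1 - 0.1123
M(t) = 0.8877

0.8877


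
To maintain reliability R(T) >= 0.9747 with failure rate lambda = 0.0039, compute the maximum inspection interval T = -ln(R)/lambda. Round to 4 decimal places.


R_target = 0.9747
lambda = 0.0039
-ln(0.9747) = 0.0256
T = 0.0256 / 0.0039
T = 6.5707

6.5707


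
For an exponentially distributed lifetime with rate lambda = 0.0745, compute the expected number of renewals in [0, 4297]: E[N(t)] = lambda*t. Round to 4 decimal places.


lambda = 0.0745
t = 4297
E[N(t)] = lambda * t
E[N(t)] = 0.0745 * 4297
E[N(t)] = 320.1265

320.1265


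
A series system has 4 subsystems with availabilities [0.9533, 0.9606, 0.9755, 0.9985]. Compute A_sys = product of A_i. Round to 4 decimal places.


Subsystems: [0.9533, 0.9606, 0.9755, 0.9985]
After subsystem 1 (A=0.9533): product = 0.9533
After subsystem 2 (A=0.9606): product = 0.9157
After subsystem 3 (A=0.9755): product = 0.8933
After subsystem 4 (A=0.9985): product = 0.892
A_sys = 0.892

0.892


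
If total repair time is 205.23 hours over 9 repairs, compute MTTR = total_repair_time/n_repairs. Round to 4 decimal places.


total_repair_time = 205.23
n_repairs = 9
MTTR = 205.23 / 9
MTTR = 22.8033

22.8033


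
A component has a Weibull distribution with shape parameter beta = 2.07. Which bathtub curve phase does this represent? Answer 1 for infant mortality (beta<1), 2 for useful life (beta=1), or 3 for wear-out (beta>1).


beta = 2.07
Compare beta to 1:
beta < 1 => infant mortality (phase 1)
beta = 1 => useful life (phase 2)
beta > 1 => wear-out (phase 3)
Since beta = 2.07, this is wear-out (increasing failure rate)
Phase = 3

3


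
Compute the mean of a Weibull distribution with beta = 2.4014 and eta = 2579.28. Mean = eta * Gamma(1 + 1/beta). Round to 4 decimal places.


beta = 2.4014, eta = 2579.28
1/beta = 0.4164
1 + 1/beta = 1.4164
Gamma(1.4164) = 0.8865
Mean = 2579.28 * 0.8865
Mean = 2286.5103

2286.5103


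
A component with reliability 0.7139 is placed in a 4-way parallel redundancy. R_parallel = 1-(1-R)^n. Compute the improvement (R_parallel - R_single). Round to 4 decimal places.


R_single = 0.7139, n = 4
1 - R_single = 0.2861
(1 - R_single)^n = 0.2861^4 = 0.0067
R_parallel = 1 - 0.0067 = 0.9933
Improvement = 0.9933 - 0.7139
Improvement = 0.2794

0.2794


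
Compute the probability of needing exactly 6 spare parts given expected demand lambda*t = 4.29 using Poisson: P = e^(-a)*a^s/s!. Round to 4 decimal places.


a = 4.29, s = 6
e^(-a) = e^(-4.29) = 0.0137
a^s = 4.29^6 = 6233.6692
s! = 720
P = 0.0137 * 6233.6692 / 720
P = 0.1187

0.1187


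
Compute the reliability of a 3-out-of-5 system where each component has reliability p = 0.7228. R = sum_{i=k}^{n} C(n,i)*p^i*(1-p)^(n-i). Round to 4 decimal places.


k = 3, n = 5, p = 0.7228
i=3: C(5,3)=10 * 0.7228^3 * 0.2772^2 = 0.2902
i=4: C(5,4)=5 * 0.7228^4 * 0.2772^1 = 0.3783
i=5: C(5,5)=1 * 0.7228^5 * 0.2772^0 = 0.1973
R = sum of terms = 0.8657

0.8657


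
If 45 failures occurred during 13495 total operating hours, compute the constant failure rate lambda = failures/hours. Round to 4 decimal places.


failures = 45
total_hours = 13495
lambda = 45 / 13495
lambda = 0.0033

0.0033


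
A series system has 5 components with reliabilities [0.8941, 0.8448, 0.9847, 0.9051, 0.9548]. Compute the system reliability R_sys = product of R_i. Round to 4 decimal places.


Components: [0.8941, 0.8448, 0.9847, 0.9051, 0.9548]
After component 1 (R=0.8941): product = 0.8941
After component 2 (R=0.8448): product = 0.7553
After component 3 (R=0.9847): product = 0.7438
After component 4 (R=0.9051): product = 0.6732
After component 5 (R=0.9548): product = 0.6428
R_sys = 0.6428

0.6428


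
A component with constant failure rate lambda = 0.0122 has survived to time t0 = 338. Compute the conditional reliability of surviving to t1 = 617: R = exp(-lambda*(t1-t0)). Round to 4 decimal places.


lambda = 0.0122
t0 = 338, t1 = 617
t1 - t0 = 279
lambda * (t1-t0) = 0.0122 * 279 = 3.4038
R = exp(-3.4038)
R = 0.0332

0.0332


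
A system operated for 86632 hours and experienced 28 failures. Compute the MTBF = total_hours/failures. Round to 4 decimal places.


total_hours = 86632
failures = 28
MTBF = 86632 / 28
MTBF = 3094.0

3094.0


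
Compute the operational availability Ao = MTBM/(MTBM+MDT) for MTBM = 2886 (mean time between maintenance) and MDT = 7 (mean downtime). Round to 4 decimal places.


MTBM = 2886
MDT = 7
MTBM + MDT = 2893
Ao = 2886 / 2893
Ao = 0.9976

0.9976


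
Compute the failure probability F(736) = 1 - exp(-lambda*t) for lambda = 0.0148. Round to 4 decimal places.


lambda = 0.0148, t = 736
lambda * t = 10.8928
exp(-10.8928) = 0.0
F(t) = 1 - 0.0
F(t) = 1.0

1.0


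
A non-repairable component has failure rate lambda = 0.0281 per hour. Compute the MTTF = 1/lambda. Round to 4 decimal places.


lambda = 0.0281
MTTF = 1 / 0.0281
MTTF = 35.5872

35.5872


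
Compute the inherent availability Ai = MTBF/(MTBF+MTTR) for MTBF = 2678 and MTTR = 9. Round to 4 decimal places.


MTBF = 2678
MTTR = 9
MTBF + MTTR = 2687
Ai = 2678 / 2687
Ai = 0.9967

0.9967


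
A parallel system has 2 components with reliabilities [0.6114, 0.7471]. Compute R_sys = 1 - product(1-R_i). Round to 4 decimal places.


Components: [0.6114, 0.7471]
(1 - 0.6114) = 0.3886, running product = 0.3886
(1 - 0.7471) = 0.2529, running product = 0.0983
Product of (1-R_i) = 0.0983
R_sys = 1 - 0.0983 = 0.9017

0.9017


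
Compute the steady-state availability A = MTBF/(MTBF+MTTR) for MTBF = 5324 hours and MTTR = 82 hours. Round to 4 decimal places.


MTBF = 5324
MTTR = 82
MTBF + MTTR = 5406
A = 5324 / 5406
A = 0.9848

0.9848


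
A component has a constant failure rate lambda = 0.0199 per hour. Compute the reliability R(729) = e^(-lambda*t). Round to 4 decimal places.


lambda = 0.0199
t = 729
lambda * t = 14.5071
R(t) = e^(-14.5071)
R(t) = 0.0

0.0


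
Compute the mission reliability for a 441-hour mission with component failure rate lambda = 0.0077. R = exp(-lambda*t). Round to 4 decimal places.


lambda = 0.0077
mission_time = 441
lambda * t = 0.0077 * 441 = 3.3957
R = exp(-3.3957)
R = 0.0335

0.0335


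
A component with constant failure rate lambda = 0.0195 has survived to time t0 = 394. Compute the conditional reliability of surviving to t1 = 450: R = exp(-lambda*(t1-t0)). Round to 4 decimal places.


lambda = 0.0195
t0 = 394, t1 = 450
t1 - t0 = 56
lambda * (t1-t0) = 0.0195 * 56 = 1.092
R = exp(-1.092)
R = 0.3355

0.3355


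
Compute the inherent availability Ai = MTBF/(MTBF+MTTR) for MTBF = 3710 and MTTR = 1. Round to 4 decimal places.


MTBF = 3710
MTTR = 1
MTBF + MTTR = 3711
Ai = 3710 / 3711
Ai = 0.9997

0.9997


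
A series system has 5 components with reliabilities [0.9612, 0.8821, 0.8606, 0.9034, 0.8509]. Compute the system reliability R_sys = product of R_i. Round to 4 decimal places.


Components: [0.9612, 0.8821, 0.8606, 0.9034, 0.8509]
After component 1 (R=0.9612): product = 0.9612
After component 2 (R=0.8821): product = 0.8479
After component 3 (R=0.8606): product = 0.7297
After component 4 (R=0.9034): product = 0.6592
After component 5 (R=0.8509): product = 0.5609
R_sys = 0.5609

0.5609


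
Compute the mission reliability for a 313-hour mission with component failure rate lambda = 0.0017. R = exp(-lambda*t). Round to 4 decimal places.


lambda = 0.0017
mission_time = 313
lambda * t = 0.0017 * 313 = 0.5321
R = exp(-0.5321)
R = 0.5874

0.5874


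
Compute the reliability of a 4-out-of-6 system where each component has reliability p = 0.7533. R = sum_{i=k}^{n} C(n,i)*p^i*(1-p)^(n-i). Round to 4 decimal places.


k = 4, n = 6, p = 0.7533
i=4: C(6,4)=15 * 0.7533^4 * 0.2467^2 = 0.294
i=5: C(6,5)=6 * 0.7533^5 * 0.2467^1 = 0.3591
i=6: C(6,6)=1 * 0.7533^6 * 0.2467^0 = 0.1827
R = sum of terms = 0.8358

0.8358


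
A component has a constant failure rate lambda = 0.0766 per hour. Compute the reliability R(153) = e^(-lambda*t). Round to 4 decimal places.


lambda = 0.0766
t = 153
lambda * t = 11.7198
R(t) = e^(-11.7198)
R(t) = 0.0

0.0


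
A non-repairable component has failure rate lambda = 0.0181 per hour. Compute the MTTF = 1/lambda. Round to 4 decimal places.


lambda = 0.0181
MTTF = 1 / 0.0181
MTTF = 55.2486

55.2486
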